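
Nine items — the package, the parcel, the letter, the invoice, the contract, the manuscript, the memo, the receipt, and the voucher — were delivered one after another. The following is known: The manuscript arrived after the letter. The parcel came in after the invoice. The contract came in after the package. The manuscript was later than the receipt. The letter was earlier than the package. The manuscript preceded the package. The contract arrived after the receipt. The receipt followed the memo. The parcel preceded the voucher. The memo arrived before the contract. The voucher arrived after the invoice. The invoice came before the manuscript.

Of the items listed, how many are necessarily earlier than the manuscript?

Directly stated before the manuscript: the invoice, the letter, and the receipt.
The memo reaches the manuscript via the memo → the receipt → the manuscript.
That's the invoice, the letter, the memo, and the receipt — 4 in all.

4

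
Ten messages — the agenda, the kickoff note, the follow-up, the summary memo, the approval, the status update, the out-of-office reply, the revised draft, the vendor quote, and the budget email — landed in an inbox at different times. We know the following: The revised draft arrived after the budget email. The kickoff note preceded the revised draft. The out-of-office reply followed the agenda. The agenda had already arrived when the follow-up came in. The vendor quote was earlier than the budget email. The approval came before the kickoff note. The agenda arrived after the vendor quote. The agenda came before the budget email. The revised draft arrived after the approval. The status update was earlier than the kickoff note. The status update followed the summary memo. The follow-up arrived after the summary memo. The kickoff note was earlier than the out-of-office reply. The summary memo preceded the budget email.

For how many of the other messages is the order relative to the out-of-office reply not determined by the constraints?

3

Forced before the out-of-office reply: the agenda, the approval, the kickoff note, the status update, the summary memo, and the vendor quote.
That leaves the budget email, the follow-up, and the revised draft with no forced order relative to the out-of-office reply — 3.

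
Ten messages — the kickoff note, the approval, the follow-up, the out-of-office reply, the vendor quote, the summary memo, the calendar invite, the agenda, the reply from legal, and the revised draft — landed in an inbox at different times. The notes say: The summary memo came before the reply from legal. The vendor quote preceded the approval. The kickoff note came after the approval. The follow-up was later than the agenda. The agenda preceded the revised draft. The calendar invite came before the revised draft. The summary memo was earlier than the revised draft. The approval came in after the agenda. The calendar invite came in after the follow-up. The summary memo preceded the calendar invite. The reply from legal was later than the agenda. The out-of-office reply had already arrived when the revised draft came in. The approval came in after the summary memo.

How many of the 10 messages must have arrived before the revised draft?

5

Directly stated before the revised draft: the agenda, the calendar invite, the out-of-office reply, and the summary memo.
The follow-up reaches the revised draft via the follow-up → the calendar invite → the revised draft.
No chain forces the vendor quote (or any of the others) ahead of the revised draft.
That's the agenda, the calendar invite, the follow-up, the out-of-office reply, and the summary memo — 5 in all.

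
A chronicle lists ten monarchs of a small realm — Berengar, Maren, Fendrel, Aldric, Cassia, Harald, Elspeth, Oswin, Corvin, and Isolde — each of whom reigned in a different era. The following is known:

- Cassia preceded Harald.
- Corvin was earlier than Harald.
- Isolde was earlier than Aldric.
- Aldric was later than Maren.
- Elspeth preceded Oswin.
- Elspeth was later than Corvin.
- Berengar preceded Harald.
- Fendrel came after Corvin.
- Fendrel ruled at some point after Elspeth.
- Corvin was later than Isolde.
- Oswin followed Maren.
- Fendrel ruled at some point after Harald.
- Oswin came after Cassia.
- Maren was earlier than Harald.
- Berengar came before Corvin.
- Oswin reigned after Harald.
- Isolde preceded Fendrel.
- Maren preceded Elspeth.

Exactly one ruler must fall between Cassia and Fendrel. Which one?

Harald

Tracing the constraints gives Cassia → Harald → Fendrel, so Harald sits after Cassia and before Fendrel.
No other ruler is forced both after Cassia and before Fendrel.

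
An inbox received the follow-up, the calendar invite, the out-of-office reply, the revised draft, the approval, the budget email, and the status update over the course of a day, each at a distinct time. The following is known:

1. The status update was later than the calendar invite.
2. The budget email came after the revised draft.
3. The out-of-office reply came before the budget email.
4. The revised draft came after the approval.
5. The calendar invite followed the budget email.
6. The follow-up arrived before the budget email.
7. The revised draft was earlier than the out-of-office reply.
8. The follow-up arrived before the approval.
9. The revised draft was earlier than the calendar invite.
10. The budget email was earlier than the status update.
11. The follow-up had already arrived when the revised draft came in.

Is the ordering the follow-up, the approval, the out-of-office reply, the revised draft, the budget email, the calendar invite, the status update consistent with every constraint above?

no

The constraints require the revised draft before the out-of-office reply, but in the proposed sequence the out-of-office reply appears ahead of the revised draft. That one violation is enough.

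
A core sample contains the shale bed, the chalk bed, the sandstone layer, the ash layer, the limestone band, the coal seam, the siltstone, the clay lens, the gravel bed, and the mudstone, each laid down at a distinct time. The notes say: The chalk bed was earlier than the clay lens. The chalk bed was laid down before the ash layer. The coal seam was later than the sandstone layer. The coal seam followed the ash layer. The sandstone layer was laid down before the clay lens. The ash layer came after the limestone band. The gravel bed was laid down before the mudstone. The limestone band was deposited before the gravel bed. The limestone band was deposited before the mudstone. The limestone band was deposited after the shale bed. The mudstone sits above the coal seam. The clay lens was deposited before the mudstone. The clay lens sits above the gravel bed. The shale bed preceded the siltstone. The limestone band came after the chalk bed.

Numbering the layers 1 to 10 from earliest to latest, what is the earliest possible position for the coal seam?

The ash layer, the chalk bed, the limestone band, the sandstone layer, and the shale bed must all come before the coal seam — 5 forced predecessors.
Nothing else is forced ahead of the coal seam, so its earliest slot is position 5 + 1 = 6.

6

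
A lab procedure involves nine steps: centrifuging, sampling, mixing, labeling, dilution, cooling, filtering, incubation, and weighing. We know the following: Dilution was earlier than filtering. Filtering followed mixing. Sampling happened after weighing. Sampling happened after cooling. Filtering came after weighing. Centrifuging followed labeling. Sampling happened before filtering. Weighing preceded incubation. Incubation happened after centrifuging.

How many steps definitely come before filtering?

5

Directly stated before filtering: dilution, mixing, sampling, and weighing.
Cooling reaches filtering via cooling → sampling → filtering.
No chain forces incubation (or any of the others) ahead of filtering.
That's cooling, dilution, mixing, sampling, and weighing — 5 in all.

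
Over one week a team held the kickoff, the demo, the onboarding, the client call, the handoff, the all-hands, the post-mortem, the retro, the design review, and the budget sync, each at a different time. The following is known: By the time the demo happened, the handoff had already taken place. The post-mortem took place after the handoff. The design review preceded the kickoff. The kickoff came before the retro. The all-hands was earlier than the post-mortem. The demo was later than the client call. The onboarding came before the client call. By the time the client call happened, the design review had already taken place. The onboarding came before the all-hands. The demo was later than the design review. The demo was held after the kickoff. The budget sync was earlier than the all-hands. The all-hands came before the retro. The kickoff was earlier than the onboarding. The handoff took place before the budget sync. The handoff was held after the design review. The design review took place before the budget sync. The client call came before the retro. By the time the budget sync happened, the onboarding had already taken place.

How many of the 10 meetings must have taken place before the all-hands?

5

Directly stated before the all-hands: the budget sync and the onboarding.
The design review reaches the all-hands via the design review → the budget sync → the all-hands.
The handoff reaches the all-hands via the handoff → the budget sync → the all-hands.
The kickoff reaches the all-hands via the kickoff → the onboarding → the all-hands.
That's the budget sync, the design review, the handoff, the kickoff, and the onboarding — 5 in all.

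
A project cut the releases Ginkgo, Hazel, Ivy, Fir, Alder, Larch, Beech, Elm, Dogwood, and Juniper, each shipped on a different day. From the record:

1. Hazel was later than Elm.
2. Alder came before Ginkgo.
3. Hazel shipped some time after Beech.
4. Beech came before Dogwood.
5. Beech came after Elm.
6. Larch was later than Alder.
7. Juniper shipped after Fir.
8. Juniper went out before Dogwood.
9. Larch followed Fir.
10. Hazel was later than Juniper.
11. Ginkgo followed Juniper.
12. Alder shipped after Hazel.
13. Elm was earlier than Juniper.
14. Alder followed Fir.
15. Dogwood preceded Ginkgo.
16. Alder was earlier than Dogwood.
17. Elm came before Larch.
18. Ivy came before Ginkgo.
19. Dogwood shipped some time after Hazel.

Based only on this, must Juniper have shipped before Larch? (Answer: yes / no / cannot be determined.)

yes

Chain the constraints: Juniper → Hazel → Alder → Larch. Each link is directly stated, so Juniper comes before Larch.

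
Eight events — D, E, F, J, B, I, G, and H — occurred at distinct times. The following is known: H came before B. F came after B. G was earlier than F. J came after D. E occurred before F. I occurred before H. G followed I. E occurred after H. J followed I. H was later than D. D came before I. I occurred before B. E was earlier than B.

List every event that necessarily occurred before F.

B, D, E, G, H, I

Directly stated before F: B, E, and G.
D reaches F via D → H → E → F.
H reaches F via H → E → F.
I reaches F via I → G → F.
No chain forces J ahead of F.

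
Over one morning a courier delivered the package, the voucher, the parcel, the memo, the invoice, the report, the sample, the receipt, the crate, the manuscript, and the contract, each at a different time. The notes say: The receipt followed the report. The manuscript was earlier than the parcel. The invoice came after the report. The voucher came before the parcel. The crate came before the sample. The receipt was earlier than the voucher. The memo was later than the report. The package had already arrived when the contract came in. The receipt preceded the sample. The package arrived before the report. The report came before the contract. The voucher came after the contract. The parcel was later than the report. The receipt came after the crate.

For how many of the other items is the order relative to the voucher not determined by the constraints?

4

Forced before the voucher: the contract, the crate, the package, the receipt, and the report; forced after the voucher: the parcel.
That leaves the invoice, the manuscript, the memo, and the sample with no forced order relative to the voucher — 4.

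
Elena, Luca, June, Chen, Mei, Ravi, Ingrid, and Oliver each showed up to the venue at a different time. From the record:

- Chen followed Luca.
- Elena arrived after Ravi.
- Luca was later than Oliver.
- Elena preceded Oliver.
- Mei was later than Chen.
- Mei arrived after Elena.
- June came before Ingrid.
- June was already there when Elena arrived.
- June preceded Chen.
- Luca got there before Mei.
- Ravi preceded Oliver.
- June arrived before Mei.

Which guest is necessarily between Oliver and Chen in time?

Luca

Tracing the constraints gives Oliver → Luca → Chen, so Luca sits after Oliver and before Chen.
No other guest is forced both after Oliver and before Chen.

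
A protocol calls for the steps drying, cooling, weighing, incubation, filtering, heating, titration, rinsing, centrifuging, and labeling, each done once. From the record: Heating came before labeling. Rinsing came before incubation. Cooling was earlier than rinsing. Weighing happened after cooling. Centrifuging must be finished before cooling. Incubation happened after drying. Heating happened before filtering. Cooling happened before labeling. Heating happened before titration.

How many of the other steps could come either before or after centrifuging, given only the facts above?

Forced after centrifuging: cooling, incubation, labeling, rinsing, and weighing.
That leaves drying, filtering, heating, and titration with no forced order relative to centrifuging — 4.

4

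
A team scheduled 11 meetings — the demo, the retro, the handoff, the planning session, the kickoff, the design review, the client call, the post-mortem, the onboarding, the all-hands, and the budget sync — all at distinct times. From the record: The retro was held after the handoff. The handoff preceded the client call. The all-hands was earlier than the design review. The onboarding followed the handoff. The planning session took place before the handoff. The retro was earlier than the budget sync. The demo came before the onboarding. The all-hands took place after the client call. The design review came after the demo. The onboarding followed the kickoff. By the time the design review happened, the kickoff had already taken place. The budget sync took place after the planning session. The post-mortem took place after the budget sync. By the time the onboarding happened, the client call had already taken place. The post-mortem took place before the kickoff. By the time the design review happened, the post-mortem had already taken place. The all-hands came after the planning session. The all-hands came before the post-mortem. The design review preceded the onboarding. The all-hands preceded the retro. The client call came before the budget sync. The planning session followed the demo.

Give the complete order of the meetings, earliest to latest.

the demo, the planning session, the handoff, the client call, the all-hands, the retro, the budget sync, the post-mortem, the kickoff, the design review, the onboarding

The constraints fix every adjacent pair, so only one ordering works:
the demo → the planning session → the handoff → the client call → the all-hands → the retro → the budget sync → the post-mortem → the kickoff → the design review → the onboarding.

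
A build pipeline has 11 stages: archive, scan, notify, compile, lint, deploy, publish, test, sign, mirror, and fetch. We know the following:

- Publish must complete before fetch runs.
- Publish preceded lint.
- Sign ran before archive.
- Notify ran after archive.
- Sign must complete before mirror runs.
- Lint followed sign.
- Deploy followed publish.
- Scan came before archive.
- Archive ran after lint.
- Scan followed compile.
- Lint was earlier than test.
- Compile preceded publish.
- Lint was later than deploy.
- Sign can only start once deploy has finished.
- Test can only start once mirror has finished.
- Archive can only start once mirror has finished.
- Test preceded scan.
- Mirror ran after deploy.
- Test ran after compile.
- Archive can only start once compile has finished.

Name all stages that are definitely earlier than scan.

compile, deploy, lint, mirror, publish, sign, test

Directly stated before scan: compile and test.
Deploy reaches scan via deploy → mirror → test → scan.
Lint reaches scan via lint → test → scan.
Mirror reaches scan via mirror → test → scan.
Likewise publish and sign each reach scan by chaining the stated constraints.
No chain forces fetch (or any of the others) ahead of scan.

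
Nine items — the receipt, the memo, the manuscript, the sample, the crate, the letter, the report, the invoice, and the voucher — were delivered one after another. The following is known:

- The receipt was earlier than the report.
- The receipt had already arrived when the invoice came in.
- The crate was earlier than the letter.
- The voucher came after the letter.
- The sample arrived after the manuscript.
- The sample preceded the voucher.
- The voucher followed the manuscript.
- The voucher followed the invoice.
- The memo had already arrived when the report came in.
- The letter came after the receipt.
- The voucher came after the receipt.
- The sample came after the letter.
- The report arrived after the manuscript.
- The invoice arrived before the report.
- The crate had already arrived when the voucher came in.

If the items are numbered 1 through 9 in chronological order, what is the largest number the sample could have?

8

The sample must come before the voucher — 1 item forced after it.
Everything else can be placed before the sample in some valid order, so the sample can sit as late as position 9 − 1 = 8.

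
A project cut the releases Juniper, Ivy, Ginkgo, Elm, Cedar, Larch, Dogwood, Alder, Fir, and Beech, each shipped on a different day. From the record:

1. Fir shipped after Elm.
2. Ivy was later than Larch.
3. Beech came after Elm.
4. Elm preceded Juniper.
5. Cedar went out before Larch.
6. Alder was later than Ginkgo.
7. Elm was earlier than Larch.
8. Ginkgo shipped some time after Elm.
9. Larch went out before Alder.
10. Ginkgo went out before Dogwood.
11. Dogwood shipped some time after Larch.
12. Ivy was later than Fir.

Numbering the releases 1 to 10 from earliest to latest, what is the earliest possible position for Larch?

Cedar and Elm must both come before Larch — 2 forced predecessors.
Nothing else is forced ahead of Larch, so its earliest slot is position 2 + 1 = 3.

3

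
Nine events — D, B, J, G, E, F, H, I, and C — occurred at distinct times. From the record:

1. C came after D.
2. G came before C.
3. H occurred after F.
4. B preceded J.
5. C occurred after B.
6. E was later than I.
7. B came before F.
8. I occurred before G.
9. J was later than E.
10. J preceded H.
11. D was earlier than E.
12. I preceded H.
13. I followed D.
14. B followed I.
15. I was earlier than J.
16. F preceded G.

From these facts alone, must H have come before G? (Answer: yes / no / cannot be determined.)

cannot be determined

No chain of stated constraints runs from H to G, and none runs from G to H either.
So the relative order of H and G is not fixed by the given facts.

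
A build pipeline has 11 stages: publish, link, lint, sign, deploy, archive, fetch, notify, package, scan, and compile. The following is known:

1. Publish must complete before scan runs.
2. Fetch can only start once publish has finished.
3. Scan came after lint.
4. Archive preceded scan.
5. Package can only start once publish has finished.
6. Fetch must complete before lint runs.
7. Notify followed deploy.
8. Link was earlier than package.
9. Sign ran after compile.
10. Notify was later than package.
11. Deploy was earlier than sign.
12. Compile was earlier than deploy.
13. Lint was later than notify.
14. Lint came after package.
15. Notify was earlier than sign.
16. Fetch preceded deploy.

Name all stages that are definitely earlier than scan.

archive, compile, deploy, fetch, link, lint, notify, package, publish

Directly stated before scan: archive, lint, and publish.
Compile reaches scan via compile → deploy → notify → lint → scan.
Deploy reaches scan via deploy → notify → lint → scan.
Fetch reaches scan via fetch → lint → scan.
Likewise link, notify, and package each reach scan by chaining the stated constraints.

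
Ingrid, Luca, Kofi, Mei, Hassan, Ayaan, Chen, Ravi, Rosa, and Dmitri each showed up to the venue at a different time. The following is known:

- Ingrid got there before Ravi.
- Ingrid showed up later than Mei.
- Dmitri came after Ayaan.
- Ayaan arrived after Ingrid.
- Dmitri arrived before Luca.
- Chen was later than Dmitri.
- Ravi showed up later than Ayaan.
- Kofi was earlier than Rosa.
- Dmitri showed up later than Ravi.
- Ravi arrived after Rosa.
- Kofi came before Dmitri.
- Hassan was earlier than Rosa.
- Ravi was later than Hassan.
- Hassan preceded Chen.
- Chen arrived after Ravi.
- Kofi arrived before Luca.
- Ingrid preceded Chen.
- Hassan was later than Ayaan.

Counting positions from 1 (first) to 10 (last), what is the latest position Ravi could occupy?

7

Ravi must come before Chen, Dmitri, and Luca — 3 guests forced after them.
Everything else can be placed before Ravi in some valid order, so Ravi can sit as late as position 10 − 3 = 7.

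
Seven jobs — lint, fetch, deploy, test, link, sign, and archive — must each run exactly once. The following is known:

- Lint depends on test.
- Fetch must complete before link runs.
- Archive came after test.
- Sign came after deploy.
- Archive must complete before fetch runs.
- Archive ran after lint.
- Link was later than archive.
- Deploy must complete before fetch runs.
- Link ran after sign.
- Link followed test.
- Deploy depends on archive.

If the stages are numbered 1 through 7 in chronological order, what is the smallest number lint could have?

Test must come before lint — 1 forced predecessor.
Nothing else is forced ahead of lint, so its earliest slot is position 1 + 1 = 2.

2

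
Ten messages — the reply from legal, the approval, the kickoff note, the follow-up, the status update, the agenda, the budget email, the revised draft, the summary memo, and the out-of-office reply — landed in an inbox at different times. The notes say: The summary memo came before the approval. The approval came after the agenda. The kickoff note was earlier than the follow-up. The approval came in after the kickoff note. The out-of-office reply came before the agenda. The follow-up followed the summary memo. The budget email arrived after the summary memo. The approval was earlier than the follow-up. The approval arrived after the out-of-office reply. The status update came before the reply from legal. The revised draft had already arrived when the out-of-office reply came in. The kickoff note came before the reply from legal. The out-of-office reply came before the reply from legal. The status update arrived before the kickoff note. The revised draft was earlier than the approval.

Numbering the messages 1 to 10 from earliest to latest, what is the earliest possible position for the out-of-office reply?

The revised draft must come before the out-of-office reply — 1 forced predecessor.
Nothing else is forced ahead of the out-of-office reply, so its earliest slot is position 1 + 1 = 2.

2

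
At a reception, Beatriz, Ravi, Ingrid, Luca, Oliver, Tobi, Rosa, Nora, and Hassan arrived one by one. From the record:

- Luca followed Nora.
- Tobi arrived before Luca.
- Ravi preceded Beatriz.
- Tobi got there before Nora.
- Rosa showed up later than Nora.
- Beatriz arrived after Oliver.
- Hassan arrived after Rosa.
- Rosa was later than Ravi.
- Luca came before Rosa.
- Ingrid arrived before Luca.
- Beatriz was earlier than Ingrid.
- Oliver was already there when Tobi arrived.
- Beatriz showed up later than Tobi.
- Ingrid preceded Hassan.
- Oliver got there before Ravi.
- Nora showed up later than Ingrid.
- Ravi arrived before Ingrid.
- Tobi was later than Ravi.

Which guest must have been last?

Every other guest has a chain of constraints placing them before Hassan, so Hassan is last.

Hassan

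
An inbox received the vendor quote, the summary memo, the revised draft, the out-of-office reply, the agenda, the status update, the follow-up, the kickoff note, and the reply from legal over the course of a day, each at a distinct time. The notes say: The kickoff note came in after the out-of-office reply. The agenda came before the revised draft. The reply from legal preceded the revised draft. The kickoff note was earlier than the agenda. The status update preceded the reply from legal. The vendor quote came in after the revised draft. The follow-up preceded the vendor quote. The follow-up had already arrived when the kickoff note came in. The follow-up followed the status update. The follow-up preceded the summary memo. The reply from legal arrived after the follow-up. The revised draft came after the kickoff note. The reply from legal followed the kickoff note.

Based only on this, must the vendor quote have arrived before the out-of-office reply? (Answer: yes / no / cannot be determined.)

Tracing the constraints gives the out-of-office reply → the kickoff note → the revised draft → the vendor quote, so the out-of-office reply must come before the vendor quote.
That means the vendor quote cannot be before the out-of-office reply.

no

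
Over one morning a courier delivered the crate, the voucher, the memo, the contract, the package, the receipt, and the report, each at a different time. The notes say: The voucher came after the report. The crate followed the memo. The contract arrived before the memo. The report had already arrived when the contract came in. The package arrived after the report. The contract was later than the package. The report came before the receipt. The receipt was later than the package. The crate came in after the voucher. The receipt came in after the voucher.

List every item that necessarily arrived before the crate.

the contract, the memo, the package, the report, the voucher

Directly stated before the crate: the memo and the voucher.
The contract reaches the crate via the contract → the memo → the crate.
The package reaches the crate via the package → the contract → the memo → the crate.
The report reaches the crate via the report → the voucher → the crate.
No chain forces the receipt ahead of the crate.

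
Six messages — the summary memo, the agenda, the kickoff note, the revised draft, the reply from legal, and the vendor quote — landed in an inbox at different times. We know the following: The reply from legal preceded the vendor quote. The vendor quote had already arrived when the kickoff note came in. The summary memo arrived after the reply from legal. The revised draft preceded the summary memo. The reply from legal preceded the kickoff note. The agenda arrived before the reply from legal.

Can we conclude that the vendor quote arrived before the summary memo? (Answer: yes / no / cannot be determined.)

No chain of stated constraints runs from the vendor quote to the summary memo, and none runs from the summary memo to the vendor quote either.
So the relative order of the vendor quote and the summary memo is not fixed by the given facts.

cannot be determined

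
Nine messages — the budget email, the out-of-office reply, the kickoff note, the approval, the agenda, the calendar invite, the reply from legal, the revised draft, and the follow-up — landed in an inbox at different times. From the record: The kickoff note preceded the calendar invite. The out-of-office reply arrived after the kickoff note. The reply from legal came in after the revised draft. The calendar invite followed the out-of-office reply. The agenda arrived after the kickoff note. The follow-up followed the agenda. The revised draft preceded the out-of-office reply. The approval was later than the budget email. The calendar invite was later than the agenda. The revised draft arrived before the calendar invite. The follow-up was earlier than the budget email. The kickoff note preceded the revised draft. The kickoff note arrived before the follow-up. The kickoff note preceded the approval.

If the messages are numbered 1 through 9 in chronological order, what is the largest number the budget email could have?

The budget email must come before the approval — 1 message forced after it.
Everything else can be placed before the budget email in some valid order, so the budget email can sit as late as position 9 − 1 = 8.

8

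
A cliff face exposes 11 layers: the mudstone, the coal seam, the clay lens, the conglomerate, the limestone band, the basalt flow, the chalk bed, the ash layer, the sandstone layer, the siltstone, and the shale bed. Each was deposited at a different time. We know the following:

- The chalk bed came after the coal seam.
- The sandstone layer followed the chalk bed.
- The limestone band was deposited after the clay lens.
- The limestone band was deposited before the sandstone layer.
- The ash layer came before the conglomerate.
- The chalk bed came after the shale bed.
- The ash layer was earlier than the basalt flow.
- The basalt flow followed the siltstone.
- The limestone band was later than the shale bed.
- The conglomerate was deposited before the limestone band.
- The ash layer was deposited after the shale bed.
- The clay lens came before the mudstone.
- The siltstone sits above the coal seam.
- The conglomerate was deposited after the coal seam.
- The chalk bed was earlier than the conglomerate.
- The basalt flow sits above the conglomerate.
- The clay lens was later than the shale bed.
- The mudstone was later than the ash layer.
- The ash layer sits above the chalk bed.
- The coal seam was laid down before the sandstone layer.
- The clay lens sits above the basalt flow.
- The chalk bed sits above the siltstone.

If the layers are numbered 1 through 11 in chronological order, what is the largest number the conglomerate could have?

6

The conglomerate must come before the basalt flow, the clay lens, the limestone band, the mudstone, and the sandstone layer — 5 layers forced after it.
Everything else can be placed before the conglomerate in some valid order, so the conglomerate can sit as late as position 11 − 5 = 6.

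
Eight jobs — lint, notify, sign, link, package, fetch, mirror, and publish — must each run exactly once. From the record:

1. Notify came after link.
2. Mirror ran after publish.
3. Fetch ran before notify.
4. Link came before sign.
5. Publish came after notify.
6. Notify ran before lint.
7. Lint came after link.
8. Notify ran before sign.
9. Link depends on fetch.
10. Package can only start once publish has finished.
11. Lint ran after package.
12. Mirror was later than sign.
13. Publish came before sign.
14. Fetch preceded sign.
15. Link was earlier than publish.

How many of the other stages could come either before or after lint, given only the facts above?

2

Forced before lint: fetch, link, notify, package, and publish.
That leaves mirror and sign with no forced order relative to lint — 2.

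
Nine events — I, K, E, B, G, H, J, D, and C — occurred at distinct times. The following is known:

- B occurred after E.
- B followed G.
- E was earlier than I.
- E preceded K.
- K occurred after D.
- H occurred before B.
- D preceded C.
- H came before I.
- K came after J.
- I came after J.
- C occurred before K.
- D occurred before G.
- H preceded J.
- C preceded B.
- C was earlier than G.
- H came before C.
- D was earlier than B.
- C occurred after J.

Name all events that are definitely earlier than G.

C, D, H, J

Directly stated before G: C and D.
H reaches G via H → C → G.
J reaches G via J → C → G.
No chain forces K (or any of the others) ahead of G.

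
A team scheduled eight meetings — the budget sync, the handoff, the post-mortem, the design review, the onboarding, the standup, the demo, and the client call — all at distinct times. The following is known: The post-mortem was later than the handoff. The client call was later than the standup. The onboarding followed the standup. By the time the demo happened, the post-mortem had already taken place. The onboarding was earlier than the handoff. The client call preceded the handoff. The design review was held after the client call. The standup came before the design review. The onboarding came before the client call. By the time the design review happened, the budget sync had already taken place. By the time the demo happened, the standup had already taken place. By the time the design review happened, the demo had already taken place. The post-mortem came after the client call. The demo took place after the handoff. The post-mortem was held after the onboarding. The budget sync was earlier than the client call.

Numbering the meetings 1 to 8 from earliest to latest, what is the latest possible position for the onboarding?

3

The onboarding must come before the client call, the demo, the design review, the handoff, and the post-mortem — 5 meetings forced after it.
Everything else can be placed before the onboarding in some valid order, so the onboarding can sit as late as position 8 − 5 = 3.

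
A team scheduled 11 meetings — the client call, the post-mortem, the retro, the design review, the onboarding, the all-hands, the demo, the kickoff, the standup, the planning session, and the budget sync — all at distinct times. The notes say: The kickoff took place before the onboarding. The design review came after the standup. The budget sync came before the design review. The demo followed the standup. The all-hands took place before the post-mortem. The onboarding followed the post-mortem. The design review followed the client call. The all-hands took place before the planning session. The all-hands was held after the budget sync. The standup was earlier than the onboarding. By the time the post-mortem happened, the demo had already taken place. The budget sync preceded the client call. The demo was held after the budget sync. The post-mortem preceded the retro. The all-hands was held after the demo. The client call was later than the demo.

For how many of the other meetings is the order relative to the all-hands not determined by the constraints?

Forced before the all-hands: the budget sync, the demo, and the standup; forced after the all-hands: the onboarding, the planning session, the post-mortem, and the retro.
That leaves the client call, the design review, and the kickoff with no forced order relative to the all-hands — 3.

3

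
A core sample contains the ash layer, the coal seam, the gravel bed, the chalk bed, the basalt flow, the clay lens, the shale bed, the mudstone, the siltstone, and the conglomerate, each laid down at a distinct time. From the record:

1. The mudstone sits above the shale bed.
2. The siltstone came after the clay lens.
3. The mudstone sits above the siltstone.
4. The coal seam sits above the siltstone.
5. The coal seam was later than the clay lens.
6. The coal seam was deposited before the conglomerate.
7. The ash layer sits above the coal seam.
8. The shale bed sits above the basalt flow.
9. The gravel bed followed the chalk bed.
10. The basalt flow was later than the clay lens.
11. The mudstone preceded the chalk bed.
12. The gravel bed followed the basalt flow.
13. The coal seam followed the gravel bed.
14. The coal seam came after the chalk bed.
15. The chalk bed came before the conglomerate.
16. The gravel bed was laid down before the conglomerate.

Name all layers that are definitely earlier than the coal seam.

the basalt flow, the chalk bed, the clay lens, the gravel bed, the mudstone, the shale bed, the siltstone

Directly stated before the coal seam: the chalk bed, the clay lens, the gravel bed, and the siltstone.
The basalt flow reaches the coal seam via the basalt flow → the gravel bed → the coal seam.
The mudstone reaches the coal seam via the mudstone → the chalk bed → the coal seam.
The shale bed reaches the coal seam via the shale bed → the mudstone → the chalk bed → the coal seam.
No chain forces the ash layer (or any of the others) ahead of the coal seam.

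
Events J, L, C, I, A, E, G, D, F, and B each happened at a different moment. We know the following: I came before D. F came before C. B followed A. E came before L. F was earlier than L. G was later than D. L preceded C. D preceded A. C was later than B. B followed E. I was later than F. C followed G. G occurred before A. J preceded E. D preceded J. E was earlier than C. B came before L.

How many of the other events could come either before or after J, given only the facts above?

Forced before J: D, F, and I; forced after J: B, C, E, and L.
That leaves A and G with no forced order relative to J — 2.

2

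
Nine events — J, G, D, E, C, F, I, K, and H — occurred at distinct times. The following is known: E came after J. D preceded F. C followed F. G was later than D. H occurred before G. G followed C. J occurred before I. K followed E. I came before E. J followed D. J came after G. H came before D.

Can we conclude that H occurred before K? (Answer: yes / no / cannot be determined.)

yes

Chain the constraints: H → G → J → E → K. Each link is directly stated, so H comes before K.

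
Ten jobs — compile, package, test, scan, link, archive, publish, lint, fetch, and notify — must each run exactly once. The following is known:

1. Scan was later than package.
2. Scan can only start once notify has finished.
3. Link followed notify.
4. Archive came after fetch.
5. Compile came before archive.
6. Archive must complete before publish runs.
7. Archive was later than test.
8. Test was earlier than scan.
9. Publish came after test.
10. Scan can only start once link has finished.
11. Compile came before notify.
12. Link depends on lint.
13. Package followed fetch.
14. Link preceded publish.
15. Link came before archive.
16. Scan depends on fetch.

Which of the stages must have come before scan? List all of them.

Directly stated before scan: fetch, link, notify, package, and test.
Compile reaches scan via compile → notify → scan.
Lint reaches scan via lint → link → scan.

compile, fetch, link, lint, notify, package, test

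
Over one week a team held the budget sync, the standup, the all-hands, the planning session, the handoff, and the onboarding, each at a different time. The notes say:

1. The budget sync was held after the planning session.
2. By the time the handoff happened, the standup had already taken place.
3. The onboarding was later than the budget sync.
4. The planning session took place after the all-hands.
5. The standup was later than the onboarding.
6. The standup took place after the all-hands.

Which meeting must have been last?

Every other meeting has a chain of constraints placing it before the handoff, so the handoff is last.

the handoff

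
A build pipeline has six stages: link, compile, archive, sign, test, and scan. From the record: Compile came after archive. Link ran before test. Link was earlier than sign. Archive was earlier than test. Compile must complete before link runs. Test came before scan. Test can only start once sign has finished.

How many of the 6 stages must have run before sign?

3

Directly stated before sign: link.
Archive reaches sign via archive → compile → link → sign.
Compile reaches sign via compile → link → sign.
That's archive, compile, and link — 3 in all.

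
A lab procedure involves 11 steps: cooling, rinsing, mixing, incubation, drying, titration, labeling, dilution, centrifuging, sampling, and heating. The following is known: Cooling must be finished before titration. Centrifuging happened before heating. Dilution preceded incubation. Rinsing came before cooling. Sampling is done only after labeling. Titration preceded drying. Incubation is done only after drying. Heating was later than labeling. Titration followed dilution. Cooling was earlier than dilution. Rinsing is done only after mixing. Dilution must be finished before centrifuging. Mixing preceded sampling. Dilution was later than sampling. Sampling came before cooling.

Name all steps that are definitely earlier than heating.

Directly stated before heating: centrifuging and labeling.
Cooling reaches heating via cooling → dilution → centrifuging → heating.
Dilution reaches heating via dilution → centrifuging → heating.
Mixing reaches heating via mixing → sampling → dilution → centrifuging → heating.
Likewise rinsing and sampling each reach heating by chaining the stated constraints.

centrifuging, cooling, dilution, labeling, mixing, rinsing, sampling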